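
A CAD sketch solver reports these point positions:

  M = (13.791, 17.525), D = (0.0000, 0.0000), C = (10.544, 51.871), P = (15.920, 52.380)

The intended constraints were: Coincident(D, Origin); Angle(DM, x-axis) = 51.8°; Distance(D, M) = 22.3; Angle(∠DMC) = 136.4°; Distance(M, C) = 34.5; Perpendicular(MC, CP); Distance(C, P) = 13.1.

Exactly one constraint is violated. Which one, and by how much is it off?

Distance(C, P) = 13.1 — off by 7.70.

D = (0.00, 0.00) ✓; DM at 51.80° ✓; |DM| = 22.30 ✓; ∠DMC = 136.4° ✓; |MC| = 34.50 ✓; ∠(MC, CP) = 89.99° ✓; |CP| = 5.400 ✗.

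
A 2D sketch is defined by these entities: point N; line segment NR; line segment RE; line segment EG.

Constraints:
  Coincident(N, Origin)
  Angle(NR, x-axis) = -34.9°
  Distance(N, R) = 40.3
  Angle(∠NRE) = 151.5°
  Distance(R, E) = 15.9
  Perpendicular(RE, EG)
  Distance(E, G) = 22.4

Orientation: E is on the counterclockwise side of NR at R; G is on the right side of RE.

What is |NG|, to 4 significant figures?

66.08

∠NRE = 151.5°, so RE runs at -34.9° + (180° − 151.5°) = -6.400° from the x-axis; with |RE| = 15.9, E = R + 15.9·(cos -6.400°, sin -6.400°) = (48.85, -24.83). The perpendicularity gives EG at right angles to RE; with |EG| = 22.4 on the right of RE, G = E + 22.4·(-0.1115, -0.9938) = (46.36, -47.09). Then |NG| = |G − N| = 66.08.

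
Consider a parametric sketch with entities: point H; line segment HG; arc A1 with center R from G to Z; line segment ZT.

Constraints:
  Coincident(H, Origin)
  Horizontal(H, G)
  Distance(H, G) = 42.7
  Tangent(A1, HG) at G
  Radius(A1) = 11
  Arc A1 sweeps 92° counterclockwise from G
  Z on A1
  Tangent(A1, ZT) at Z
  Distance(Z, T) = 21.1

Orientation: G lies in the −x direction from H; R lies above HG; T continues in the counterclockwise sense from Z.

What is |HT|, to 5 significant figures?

45.901

On A1, G sits at bearing -90° from R; a 92° counterclockwise sweep puts Z at bearing 2°, so Z = R + 11.0·(cos 2°, sin 2°) = (-31.707, 11.384). Tangency of A1 to ZT means the radius RZ is perpendicular to ZT, so ZT runs along (−sin 2°, cos 2°); with |ZT| = 21.1, T = (-32.443, 32.471). Then |HT| = |T − H| = 45.901.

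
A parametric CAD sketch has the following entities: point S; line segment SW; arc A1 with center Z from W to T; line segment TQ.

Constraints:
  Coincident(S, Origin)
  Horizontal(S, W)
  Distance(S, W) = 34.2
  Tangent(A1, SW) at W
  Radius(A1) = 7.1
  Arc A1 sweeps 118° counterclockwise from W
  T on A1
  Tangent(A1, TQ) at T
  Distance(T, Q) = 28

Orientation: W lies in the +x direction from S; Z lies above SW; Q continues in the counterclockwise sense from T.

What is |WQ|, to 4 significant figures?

35.82

On A1, W sits at bearing -90° from Z; a 118° counterclockwise sweep puts T at bearing 28°, so T = Z + 7.1·(cos 28°, sin 28°) = (40.47, 10.43). A1 meets TQ tangentially, so ZT is at right angles to TQ, so TQ runs along (−sin 28°, cos 28°); with |TQ| = 28.0, Q = (27.32, 35.16). Then |WQ| = |Q − W| = 35.82.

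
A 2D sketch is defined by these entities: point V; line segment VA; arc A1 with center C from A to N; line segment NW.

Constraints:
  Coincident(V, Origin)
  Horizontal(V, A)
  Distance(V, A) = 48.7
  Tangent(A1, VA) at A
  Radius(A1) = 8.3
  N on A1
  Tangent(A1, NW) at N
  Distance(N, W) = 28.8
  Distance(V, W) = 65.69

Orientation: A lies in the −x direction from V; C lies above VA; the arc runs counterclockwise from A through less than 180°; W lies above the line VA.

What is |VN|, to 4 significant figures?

42.90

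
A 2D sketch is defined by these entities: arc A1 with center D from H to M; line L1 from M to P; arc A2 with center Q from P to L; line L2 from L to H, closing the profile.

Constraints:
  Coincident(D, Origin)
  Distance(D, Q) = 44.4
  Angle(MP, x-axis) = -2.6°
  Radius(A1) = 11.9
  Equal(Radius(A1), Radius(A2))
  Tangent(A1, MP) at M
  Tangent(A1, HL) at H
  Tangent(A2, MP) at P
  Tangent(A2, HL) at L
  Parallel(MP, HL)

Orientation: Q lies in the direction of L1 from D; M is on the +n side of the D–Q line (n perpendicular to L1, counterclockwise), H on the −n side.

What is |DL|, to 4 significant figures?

45.97

The slot axis is L1's direction at -2.6°, so u = (cos -2.6°, sin -2.6°) = (0.9990, -0.04536) and n = (−sin -2.6°, cos -2.6°) = (0.04536, 0.9990). D is at the origin and Q lies 44.4 along u from D, so Q = 44.4·u = (44.35, -2.014). Tangency of A1 to both parallel lines with radius 11.9 puts M and H at D ± 11.9·n: M = (0.5398, 11.89), H = (-0.5398, -11.89). Equal radii place P and L the same way about Q: P = Q + 11.9·n = (44.89, 9.874), L = Q − 11.9·n = (43.81, -13.90). Then |DL| = |L − D| = 45.97.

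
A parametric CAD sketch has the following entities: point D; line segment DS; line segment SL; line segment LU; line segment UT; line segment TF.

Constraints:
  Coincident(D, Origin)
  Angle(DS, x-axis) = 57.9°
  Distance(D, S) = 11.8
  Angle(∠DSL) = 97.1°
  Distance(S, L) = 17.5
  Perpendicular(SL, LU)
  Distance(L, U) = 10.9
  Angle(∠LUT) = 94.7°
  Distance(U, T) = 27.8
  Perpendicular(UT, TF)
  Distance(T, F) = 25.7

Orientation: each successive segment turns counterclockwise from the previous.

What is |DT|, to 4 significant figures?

8.870

SL ⟂ LU, so LU runs at -129.2°; with |LU| = 10.9, U = (-14.18, 12.61). ∠LUT = 94.7° gives UT at -43.90° from the x-axis; with |UT| = 27.8, T = (5.851, -6.667). Then |DT| = |T − D| = 8.870.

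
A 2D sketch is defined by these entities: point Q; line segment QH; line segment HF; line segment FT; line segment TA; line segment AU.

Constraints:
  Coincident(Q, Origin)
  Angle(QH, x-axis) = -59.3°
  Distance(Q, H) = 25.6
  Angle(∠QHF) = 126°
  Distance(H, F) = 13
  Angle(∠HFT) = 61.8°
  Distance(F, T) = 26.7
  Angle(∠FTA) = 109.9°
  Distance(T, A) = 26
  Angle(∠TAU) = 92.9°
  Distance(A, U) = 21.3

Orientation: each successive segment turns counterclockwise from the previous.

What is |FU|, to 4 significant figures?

36.37

Q is at the origin; QH runs at -59.3° with length 25.6, so H = (13.07, -22.01). ∠QHF = 126.0° gives HF at -5.300° from the x-axis; with |HF| = 13.0, F = (26.01, -23.21). ∠HFT = 61.8° gives FT at 112.9° from the x-axis; with |FT| = 26.7, T = (15.62, 1.383). ∠FTA = 109.9° gives TA at -177.0° from the x-axis; with |TA| = 26.0, A = (-10.34, 0.02188). ∠TAU = 92.9° gives AU at -89.90° from the x-axis; with |AU| = 21.3, U = (-10.30, -21.28). Then |FU| = |U − F| = 36.37.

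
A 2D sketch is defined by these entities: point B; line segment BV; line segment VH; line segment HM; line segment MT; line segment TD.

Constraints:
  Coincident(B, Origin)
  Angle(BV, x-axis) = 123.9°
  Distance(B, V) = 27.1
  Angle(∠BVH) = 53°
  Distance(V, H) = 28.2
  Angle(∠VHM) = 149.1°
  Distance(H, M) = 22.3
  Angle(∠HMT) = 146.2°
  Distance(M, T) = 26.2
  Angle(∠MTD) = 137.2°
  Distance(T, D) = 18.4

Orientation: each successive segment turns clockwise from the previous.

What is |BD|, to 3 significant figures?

48.1

B is at the origin; BV runs at 123.9° with length 27.1, so V = (-15.1, 22.5). ∠BVH = 53.0° gives VH at -3.10° from the x-axis; with |VH| = 28.2, H = (13.0, 21.0). ∠VHM = 149.1° gives HM at -34.0° from the x-axis; with |HM| = 22.3, M = (31.5, 8.50). ∠HMT = 146.2° gives MT at -67.8° from the x-axis; with |MT| = 26.2, T = (41.4, -15.8). ∠MTD = 137.2° gives TD at -111° from the x-axis; with |TD| = 18.4, D = (35.0, -33.0). Then |BD| = |D − B| = 48.1.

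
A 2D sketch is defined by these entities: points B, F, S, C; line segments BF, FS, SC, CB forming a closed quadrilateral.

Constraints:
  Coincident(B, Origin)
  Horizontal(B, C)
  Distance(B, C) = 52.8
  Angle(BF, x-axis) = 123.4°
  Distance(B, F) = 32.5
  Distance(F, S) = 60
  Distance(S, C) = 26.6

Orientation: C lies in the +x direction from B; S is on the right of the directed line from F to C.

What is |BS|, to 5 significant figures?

30.534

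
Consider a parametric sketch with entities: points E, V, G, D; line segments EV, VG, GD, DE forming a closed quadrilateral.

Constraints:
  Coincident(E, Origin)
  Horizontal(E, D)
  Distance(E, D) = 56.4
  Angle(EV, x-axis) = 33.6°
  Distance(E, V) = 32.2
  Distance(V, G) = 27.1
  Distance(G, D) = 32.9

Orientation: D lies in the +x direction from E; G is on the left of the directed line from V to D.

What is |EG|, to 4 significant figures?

59.30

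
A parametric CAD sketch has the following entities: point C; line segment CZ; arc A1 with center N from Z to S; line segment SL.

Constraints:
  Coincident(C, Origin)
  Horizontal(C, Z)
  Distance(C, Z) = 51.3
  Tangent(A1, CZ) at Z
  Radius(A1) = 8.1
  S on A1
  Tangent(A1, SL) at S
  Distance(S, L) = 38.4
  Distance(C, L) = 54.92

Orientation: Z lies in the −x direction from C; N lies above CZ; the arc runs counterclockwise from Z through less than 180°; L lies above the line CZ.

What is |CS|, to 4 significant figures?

43.88

C is at the origin; C and Z share the same y with |CZ| = 51.3 and Z on the −x side, so Z = (-51.30, 0.000). Tangency of A1 to CZ means the radius NZ is perpendicular to CZ, so N = Z + (0, 8.1) = (-51.30, 8.100). Since NS ⟂ SL (tangency), |NL| = √(8.1² + 38.4²) = 39.24 regardless of where S sits on A1. So L lies on both circle(C, 54.92) and circle(N, 39.24); the above-CZ intersection is L = (-33.85, 43.25). S is the foot of the tangent from L: S = (-43.46, 6.073).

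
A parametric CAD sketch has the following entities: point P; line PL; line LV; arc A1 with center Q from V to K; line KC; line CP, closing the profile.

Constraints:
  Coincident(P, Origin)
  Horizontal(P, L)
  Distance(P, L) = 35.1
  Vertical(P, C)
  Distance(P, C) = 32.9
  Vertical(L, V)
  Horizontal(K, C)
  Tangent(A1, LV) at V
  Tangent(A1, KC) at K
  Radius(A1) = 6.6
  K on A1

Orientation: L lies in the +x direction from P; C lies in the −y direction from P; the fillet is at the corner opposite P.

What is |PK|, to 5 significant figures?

43.528

P is at the origin; PL is horizontal with |PL| = 35.1 and L on the +x side, so L = (35.100, 0.0000). PC is vertical with |PC| = 32.9 and C on the −y side, so C = (0.0000, -32.900). The virtual corner opposite P is at (35.100, -32.900). Since A1 is tangent to LV there, QV ⟂ LV and the tangent condition forces QK to be normal to KC, with radius 6.6, so the center Q sits 6.6 in from both sides at Q = (28.500, -26.300). That places the tangent points at V = (35.100, -26.300) on LV and K = (28.500, -32.900) on KC. Then |PK| = |K − P| = 43.528.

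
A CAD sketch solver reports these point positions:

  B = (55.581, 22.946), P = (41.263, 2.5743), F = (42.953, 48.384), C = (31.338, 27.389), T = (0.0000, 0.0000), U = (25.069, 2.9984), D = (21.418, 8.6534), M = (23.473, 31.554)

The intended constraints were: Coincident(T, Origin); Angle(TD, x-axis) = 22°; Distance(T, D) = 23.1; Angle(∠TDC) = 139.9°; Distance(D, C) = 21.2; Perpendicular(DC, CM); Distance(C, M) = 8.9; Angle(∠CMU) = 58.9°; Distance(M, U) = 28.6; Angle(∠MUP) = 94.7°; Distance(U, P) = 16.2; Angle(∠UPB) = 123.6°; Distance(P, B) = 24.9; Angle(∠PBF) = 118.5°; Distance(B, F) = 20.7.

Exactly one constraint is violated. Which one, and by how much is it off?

Distance(B, F) = 20.7 — off by 7.70.

T = (0.00, 0.00) ✓; TD at 22.00° ✓; |TD| = 23.10 ✓; ∠TDC = 139.9° ✓; |DC| = 21.20 ✓; ∠(DC, CM) = 90.00° ✓; |CM| = 8.900 ✓; ∠CMU = 58.90° ✓; |MU| = 28.60 ✓; ∠MUP = 94.70° ✓; |UP| = 16.20 ✓; ∠UPB = 123.6° ✓; |PB| = 24.90 ✓; ∠PBF = 118.5° ✓; |BF| = 28.40 ✗.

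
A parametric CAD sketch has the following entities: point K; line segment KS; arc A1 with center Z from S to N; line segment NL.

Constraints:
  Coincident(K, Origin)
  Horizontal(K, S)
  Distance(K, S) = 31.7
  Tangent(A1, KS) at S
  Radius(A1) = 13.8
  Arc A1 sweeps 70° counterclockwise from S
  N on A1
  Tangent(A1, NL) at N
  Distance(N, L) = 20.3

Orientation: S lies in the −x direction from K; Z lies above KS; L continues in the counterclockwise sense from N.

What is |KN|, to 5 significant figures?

20.817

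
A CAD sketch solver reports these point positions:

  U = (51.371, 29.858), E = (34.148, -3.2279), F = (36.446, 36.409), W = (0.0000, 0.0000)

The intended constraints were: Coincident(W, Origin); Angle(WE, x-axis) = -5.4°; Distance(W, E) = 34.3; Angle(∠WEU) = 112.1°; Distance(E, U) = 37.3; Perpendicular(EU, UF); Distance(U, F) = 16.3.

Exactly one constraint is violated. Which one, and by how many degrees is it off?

Perpendicular(EU, UF) — off by 3.80°.

W = (0.00, 0.00) ✓; WE at -5.400° ✓; |WE| = 34.30 ✓; ∠WEU = 112.1° ✓; |EU| = 37.30 ✓; ∠(EU, UF) = 93.80° ✗; |UF| = 16.30 ✓.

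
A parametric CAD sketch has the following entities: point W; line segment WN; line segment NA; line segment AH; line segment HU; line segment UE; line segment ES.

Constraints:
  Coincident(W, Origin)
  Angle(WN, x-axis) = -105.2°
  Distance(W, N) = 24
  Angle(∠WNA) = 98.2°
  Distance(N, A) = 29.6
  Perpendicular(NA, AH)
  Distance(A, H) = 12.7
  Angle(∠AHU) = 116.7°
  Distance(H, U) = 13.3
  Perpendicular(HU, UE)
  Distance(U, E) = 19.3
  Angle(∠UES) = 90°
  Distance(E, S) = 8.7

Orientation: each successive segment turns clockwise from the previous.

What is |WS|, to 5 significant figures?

33.132

HU is perpendicular to UE, so UE runs at -70.300°; with |UE| = 19.3, E = (-15.097, -20.635). ∠UES = 90.0° gives ES at -160.30° from the x-axis; with |ES| = 8.7, S = (-23.287, -23.567). Then |WS| = |S − W| = 33.132.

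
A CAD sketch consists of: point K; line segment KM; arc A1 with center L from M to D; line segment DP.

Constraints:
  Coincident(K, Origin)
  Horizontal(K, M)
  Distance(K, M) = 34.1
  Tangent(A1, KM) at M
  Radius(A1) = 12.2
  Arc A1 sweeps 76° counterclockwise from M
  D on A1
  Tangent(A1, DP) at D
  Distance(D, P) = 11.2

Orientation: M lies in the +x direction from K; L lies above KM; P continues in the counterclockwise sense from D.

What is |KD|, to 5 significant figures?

46.859

A1 meets KM tangentially, so LM is at right angles to KM, so L = M + (0, 12.2) = (34.100, 12.200). On A1, M sits at bearing -90° from L; a 76° counterclockwise sweep puts D at bearing -14°, so D = L + 12.2·(cos -14°, sin -14°) = (45.938, 9.2486). Then |KD| = |D − K| = 46.859.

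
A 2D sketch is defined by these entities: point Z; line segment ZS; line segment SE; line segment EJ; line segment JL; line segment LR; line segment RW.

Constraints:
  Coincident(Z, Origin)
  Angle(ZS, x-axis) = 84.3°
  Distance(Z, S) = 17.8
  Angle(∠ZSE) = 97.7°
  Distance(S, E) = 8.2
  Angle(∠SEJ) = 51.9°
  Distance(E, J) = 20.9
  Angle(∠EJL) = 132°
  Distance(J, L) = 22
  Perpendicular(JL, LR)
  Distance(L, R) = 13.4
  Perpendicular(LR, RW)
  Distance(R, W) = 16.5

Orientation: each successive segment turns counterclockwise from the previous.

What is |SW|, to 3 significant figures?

11.6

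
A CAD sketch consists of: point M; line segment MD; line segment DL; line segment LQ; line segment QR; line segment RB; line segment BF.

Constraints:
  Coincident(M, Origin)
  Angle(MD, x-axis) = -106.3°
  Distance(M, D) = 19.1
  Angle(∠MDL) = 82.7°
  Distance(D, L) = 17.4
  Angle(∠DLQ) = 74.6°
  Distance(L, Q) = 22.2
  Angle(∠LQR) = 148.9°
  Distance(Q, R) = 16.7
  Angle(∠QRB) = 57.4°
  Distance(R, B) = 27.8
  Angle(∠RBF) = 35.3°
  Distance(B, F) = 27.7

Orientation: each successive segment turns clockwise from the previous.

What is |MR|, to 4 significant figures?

14.28

∠DLQ = 74.6° gives LQ at 51.00° from the x-axis; with |LQ| = 22.2, Q = (-7.335, 5.886). ∠LQR = 148.9° gives QR at 19.90° from the x-axis; with |QR| = 16.7, R = (8.368, 11.57). Then |MR| = |R − M| = 14.28.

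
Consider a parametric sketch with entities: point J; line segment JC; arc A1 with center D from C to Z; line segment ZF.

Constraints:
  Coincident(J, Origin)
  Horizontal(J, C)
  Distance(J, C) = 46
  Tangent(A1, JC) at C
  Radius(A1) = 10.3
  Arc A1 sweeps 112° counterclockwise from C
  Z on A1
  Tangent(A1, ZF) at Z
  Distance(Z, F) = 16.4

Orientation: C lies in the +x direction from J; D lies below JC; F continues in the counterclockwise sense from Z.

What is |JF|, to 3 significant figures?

51.7

On A1, C sits at bearing 90° from D; a 112° counterclockwise sweep puts Z at bearing 202°, so Z = D + 10.3·(cos 202°, sin 202°) = (36.5, -14.2). The tangent condition forces DZ to be normal to ZF, so ZF runs along (−sin 202°, cos 202°); with |ZF| = 16.4, F = (42.6, -29.4). Then |JF| = |F − J| = 51.7.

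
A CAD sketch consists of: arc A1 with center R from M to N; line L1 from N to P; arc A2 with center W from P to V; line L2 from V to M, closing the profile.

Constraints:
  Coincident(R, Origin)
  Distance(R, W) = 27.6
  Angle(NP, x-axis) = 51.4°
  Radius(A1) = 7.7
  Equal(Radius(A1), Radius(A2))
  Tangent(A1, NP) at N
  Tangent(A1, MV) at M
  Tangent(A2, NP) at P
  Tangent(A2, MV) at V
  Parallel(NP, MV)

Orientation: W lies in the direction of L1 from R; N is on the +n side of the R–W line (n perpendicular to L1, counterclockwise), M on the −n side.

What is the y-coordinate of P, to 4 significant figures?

26.37

Tangency of A1 to both parallel lines with radius 7.7 puts N and M at R ± 7.7·n: N = (-6.018, 4.804), M = (6.018, -4.804). Equal radii place P and V the same way about W: P = W + 7.7·n = (11.20, 26.37), V = W − 7.7·n = (23.24, 16.77). So P.y = 26.37.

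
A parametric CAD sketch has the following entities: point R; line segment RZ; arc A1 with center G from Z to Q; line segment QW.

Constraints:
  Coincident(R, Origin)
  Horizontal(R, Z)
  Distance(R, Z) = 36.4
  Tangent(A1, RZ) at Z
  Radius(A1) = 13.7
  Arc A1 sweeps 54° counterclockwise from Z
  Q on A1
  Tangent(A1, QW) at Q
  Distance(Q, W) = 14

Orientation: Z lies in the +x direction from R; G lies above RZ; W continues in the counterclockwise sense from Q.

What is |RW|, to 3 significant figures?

58.2

On A1, Z sits at bearing -90° from G; a 54° counterclockwise sweep puts Q at bearing -36°, so Q = G + 13.7·(cos -36°, sin -36°) = (47.5, 5.65). The tangent condition forces GQ to be normal to QW, so QW runs along (−sin -36°, cos -36°); with |QW| = 14.0, W = (55.7, 17.0). Then |RW| = |W − R| = 58.2.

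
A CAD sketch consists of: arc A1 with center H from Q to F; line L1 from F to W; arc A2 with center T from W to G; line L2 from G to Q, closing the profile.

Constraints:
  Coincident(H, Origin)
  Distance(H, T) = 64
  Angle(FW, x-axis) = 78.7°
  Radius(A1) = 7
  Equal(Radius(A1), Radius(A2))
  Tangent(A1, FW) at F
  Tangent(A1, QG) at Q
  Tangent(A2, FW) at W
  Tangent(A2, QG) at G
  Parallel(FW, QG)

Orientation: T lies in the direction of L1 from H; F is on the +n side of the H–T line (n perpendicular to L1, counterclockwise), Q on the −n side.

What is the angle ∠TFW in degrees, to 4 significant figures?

6.242°

The slot axis is L1's direction at 78.7°, so u = (cos 78.7°, sin 78.7°) = (0.1959, 0.9806) and n = (−sin 78.7°, cos 78.7°) = (-0.9806, 0.1959). H is at the origin and T lies 64.0 along u from H, so T = 64.0·u = (12.54, 62.76). Tangency of A1 to both parallel lines with radius 7.0 puts F and Q at H ± 7.0·n: F = (-6.864, 1.372), Q = (6.864, -1.372). Equal radii place W and G the same way about T: W = T + 7.0·n = (5.676, 64.13), G = T − 7.0·n = (19.40, 61.39). Then cos ∠TFW = FT·FW / (|FT||FW|), giving 6.242°.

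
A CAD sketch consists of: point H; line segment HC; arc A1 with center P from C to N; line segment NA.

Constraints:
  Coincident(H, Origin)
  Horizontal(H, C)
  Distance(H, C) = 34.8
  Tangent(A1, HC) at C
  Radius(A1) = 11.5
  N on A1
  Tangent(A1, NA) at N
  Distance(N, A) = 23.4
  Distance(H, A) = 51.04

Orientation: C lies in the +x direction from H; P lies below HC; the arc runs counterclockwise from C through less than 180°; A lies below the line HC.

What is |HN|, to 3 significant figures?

29.5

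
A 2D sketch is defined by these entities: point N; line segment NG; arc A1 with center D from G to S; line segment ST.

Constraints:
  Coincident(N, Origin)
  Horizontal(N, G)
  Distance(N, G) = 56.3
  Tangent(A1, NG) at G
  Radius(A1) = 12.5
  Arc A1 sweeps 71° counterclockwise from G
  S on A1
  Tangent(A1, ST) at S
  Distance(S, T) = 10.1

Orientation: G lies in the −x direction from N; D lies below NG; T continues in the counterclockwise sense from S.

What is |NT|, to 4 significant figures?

73.64

N is at the origin; NG is horizontal with |NG| = 56.3 and G on the −x side, so G = (-56.30, 0.000). Since A1 is tangent to NG there, DG ⟂ NG, so D = G + (0, -12.5) = (-56.30, -12.50). On A1, G sits at bearing 90° from D; a 71° counterclockwise sweep puts S at bearing 161°, so S = D + 12.5·(cos 161°, sin 161°) = (-68.12, -8.430). Since A1 is tangent to ST there, DS ⟂ ST, so ST runs along (−sin 161°, cos 161°); with |ST| = 10.1, T = (-71.41, -17.98). Then |NT| = |T − N| = 73.64.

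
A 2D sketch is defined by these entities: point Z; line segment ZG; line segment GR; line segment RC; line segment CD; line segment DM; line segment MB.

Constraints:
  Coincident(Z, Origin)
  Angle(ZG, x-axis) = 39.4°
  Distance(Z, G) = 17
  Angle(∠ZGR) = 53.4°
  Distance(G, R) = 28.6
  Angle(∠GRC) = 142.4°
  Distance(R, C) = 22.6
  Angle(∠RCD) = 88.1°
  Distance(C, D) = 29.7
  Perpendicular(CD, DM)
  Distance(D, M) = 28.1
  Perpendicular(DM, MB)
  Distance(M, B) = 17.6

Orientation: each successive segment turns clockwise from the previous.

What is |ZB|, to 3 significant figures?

10.9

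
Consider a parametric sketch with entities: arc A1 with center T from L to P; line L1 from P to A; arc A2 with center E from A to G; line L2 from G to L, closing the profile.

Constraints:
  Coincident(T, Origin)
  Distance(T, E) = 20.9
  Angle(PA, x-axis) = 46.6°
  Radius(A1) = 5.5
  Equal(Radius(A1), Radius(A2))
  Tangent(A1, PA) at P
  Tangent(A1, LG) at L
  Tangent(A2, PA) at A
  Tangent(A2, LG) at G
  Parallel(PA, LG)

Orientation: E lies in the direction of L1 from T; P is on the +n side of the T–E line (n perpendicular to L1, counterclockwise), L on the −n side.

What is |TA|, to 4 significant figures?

21.61

The slot axis is L1's direction at 46.6°, so u = (cos 46.6°, sin 46.6°) = (0.6871, 0.7266) and n = (−sin 46.6°, cos 46.6°) = (-0.7266, 0.6871). T is at the origin and E lies 20.9 along u from T, so E = 20.9·u = (14.36, 15.19). Tangency of A1 to both parallel lines with radius 5.5 puts P and L at T ± 5.5·n: P = (-3.996, 3.779), L = (3.996, -3.779). Equal radii place A and G the same way about E: A = E + 5.5·n = (10.36, 18.96), G = E − 5.5·n = (18.36, 11.41). Then |TA| = |A − T| = 21.61.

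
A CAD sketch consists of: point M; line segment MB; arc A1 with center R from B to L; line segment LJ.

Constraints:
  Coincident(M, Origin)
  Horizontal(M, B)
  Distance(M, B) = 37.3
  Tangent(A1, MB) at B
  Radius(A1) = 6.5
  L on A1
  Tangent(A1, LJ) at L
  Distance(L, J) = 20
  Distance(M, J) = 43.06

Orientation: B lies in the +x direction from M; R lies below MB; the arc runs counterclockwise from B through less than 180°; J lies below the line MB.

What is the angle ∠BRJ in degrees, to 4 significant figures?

169.3°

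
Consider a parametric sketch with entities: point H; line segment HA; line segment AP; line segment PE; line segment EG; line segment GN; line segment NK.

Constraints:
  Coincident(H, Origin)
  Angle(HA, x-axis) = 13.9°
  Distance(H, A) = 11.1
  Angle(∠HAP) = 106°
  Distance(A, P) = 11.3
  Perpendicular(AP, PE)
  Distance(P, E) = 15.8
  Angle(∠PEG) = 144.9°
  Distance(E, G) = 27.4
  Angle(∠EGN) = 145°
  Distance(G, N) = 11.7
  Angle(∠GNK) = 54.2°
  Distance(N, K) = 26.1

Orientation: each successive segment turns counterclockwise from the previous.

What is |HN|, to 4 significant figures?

33.88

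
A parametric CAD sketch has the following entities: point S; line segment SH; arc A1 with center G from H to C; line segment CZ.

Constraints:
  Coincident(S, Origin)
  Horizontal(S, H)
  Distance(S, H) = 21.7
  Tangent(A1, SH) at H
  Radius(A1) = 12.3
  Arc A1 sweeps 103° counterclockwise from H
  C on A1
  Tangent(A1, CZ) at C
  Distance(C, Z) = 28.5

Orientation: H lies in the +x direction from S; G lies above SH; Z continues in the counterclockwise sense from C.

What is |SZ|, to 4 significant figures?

50.78

S is at the origin; SH is horizontal with |SH| = 21.7 and H on the +x side, so H = (21.70, 0.000). Since A1 is tangent to SH there, GH ⟂ SH, so G = H + (0, 12.3) = (21.70, 12.30). On A1, H sits at bearing -90° from G; a 103° counterclockwise sweep puts C at bearing 13°, so C = G + 12.3·(cos 13°, sin 13°) = (33.68, 15.07). Tangency of A1 to CZ means the radius GC is perpendicular to CZ, so CZ runs along (−sin 13°, cos 13°); with |CZ| = 28.5, Z = (27.27, 42.84). Then |SZ| = |Z − S| = 50.78.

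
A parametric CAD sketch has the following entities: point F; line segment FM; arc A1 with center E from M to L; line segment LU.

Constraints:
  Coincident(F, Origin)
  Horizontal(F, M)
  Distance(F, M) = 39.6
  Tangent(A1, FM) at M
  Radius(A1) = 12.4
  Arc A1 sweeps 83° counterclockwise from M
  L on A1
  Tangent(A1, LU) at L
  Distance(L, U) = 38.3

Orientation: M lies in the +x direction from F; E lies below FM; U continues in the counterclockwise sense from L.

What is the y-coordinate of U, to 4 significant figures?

-48.90

F is at the origin; F and M share the same y with |FM| = 39.6 and M on the +x side, so M = (39.60, 0.000). The tangent condition forces EM to be normal to FM, so E = M + (0, -12.4) = (39.60, -12.40). On A1, M sits at bearing 90° from E; an 83° counterclockwise sweep puts L at bearing 173°, so L = E + 12.4·(cos 173°, sin 173°) = (27.29, -10.89). The tangent condition forces EL to be normal to LU, so LU runs along (−sin 173°, cos 173°); with |LU| = 38.3, U = (22.62, -48.90). So U.y = -48.90.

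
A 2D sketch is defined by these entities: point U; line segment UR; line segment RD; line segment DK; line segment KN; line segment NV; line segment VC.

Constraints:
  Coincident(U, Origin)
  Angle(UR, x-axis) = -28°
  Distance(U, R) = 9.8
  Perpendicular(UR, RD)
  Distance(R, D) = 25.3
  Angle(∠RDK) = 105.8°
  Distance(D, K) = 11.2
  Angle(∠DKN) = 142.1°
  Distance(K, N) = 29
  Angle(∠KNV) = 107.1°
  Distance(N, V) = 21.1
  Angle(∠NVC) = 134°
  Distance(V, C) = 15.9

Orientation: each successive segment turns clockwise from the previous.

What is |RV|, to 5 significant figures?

35.986

U is at the origin; UR runs at -28.0° with length 9.8, so R = (8.6529, -4.6008). UR is perpendicular to RD, so RD runs at -118.00°; with |RD| = 25.3, D = (-3.2247, -26.939). ∠RDK = 105.8° gives DK at 167.80° from the x-axis; with |DK| = 11.2, K = (-14.172, -24.573). ∠DKN = 142.1° gives KN at 129.90° from the x-axis; with |KN| = 29.0, N = (-32.774, -2.3248). ∠KNV = 107.1° gives NV at 57.000° from the x-axis; with |NV| = 21.1, V = (-21.282, 15.371). Then |RV| = |V − R| = 35.986.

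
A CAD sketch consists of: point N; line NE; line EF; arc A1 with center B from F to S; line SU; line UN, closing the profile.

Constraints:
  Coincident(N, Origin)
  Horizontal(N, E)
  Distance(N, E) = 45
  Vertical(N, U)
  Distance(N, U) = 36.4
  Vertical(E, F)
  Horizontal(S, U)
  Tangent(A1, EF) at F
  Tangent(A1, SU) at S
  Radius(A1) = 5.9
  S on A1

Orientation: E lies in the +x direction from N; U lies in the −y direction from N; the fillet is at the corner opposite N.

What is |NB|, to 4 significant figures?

49.59

N is at the origin; N and E share the same y with |NE| = 45.0 and E on the +x side, so E = (45.00, 0.000). NU is vertical with |NU| = 36.4 and U on the −y side, so U = (0.000, -36.40). The virtual corner opposite N is at (45.00, -36.40). Since A1 is tangent to EF there, BF ⟂ EF and the tangent condition forces BS to be normal to SU, with radius 5.9, so the center B sits 5.9 in from both sides at B = (39.10, -30.50). Then |NB| = |B − N| = 49.59.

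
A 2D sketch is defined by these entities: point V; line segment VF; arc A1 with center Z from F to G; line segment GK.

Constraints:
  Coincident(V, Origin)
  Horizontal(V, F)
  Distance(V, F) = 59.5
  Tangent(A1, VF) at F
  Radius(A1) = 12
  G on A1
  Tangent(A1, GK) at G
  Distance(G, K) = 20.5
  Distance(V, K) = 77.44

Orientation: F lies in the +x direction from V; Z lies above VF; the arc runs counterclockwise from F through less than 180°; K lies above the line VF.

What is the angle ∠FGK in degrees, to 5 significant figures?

132.79°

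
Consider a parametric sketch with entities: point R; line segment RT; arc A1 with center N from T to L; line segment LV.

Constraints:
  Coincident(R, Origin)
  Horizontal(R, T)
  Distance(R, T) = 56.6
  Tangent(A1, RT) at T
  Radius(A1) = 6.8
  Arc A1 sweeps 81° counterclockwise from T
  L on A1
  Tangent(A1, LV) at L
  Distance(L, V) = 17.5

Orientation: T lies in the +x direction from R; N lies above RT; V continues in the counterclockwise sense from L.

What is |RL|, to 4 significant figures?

63.58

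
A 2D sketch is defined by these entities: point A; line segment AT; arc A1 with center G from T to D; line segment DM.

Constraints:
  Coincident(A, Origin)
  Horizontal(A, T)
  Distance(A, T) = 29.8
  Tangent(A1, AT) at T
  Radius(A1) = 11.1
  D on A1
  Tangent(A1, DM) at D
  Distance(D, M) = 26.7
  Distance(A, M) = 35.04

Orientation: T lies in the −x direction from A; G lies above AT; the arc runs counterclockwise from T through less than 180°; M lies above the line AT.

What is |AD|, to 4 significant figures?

20.72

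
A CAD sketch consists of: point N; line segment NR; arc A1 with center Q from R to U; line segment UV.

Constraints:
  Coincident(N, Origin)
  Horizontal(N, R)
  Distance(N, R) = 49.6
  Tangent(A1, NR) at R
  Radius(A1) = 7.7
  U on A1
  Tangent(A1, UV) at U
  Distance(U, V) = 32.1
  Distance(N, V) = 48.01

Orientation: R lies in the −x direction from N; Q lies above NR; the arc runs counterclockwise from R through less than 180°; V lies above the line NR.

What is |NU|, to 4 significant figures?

42.62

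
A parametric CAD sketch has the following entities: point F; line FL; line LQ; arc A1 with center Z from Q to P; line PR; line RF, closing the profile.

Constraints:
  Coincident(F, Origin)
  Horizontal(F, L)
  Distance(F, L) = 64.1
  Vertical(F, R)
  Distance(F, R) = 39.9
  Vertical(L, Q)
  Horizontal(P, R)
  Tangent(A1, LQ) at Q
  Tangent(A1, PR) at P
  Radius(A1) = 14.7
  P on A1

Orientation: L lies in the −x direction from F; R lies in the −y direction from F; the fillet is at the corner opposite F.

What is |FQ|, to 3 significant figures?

68.9

F is at the origin; F and L share the same y with |FL| = 64.1 and L on the −x side, so L = (-64.1, 0.00). F and R share the same x with |FR| = 39.9 and R on the −y side, so R = (0.00, -39.9). The virtual corner opposite F is at (-64.1, -39.9). Since A1 is tangent to LQ there, ZQ ⟂ LQ and the tangent condition forces ZP to be normal to PR, with radius 14.7, so the center Z sits 14.7 in from both sides at Z = (-49.4, -25.2). That places the tangent points at Q = (-64.1, -25.2) on LQ and P = (-49.4, -39.9) on PR. Then |FQ| = |Q − F| = 68.9.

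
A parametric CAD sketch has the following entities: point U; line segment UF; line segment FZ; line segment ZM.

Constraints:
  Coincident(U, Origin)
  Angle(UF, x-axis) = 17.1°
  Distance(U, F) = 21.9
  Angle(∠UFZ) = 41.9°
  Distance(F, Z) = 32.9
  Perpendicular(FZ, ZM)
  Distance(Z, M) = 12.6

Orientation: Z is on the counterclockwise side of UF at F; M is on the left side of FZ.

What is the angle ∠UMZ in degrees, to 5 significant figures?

96.957°

U is at the origin; UF runs at 17.1° with length 21.9, so F = 21.9·(cos 17.1°, sin 17.1°) = (20.932, 6.4395). ∠UFZ = 41.9°, so FZ runs at 17.1° + (180° − 41.9°) = 155.20° from the x-axis; with |FZ| = 32.9, Z = F + 32.9·(cos 155.20°, sin 155.20°) = (-8.9340, 20.239). FZ ⟂ ZM; with |ZM| = 12.6 on the left of FZ, M = Z + 12.6·(-0.41945, -0.90778) = (-14.219, 8.8015). Then cos ∠UMZ = MU·MZ / (|MU||MZ|), giving 96.957°.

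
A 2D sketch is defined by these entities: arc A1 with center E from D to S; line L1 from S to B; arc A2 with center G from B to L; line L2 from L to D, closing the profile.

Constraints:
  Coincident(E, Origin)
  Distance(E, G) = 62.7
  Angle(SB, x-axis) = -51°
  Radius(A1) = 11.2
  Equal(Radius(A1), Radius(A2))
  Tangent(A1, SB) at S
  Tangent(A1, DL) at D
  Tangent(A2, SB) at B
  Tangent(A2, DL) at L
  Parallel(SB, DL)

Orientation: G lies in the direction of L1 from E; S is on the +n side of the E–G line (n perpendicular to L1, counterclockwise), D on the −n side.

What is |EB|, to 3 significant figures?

63.7

The slot axis is L1's direction at -51.0°, so u = (cos -51.0°, sin -51.0°) = (0.629, -0.777) and n = (−sin -51.0°, cos -51.0°) = (0.777, 0.629). E is at the origin and G lies 62.7 along u from E, so G = 62.7·u = (39.5, -48.7). Tangency of A1 to both parallel lines with radius 11.2 puts S and D at E ± 11.2·n: S = (8.70, 7.05), D = (-8.70, -7.05). Equal radii place B and L the same way about G: B = G + 11.2·n = (48.2, -41.7), L = G − 11.2·n = (30.8, -55.8). Then |EB| = |B − E| = 63.7.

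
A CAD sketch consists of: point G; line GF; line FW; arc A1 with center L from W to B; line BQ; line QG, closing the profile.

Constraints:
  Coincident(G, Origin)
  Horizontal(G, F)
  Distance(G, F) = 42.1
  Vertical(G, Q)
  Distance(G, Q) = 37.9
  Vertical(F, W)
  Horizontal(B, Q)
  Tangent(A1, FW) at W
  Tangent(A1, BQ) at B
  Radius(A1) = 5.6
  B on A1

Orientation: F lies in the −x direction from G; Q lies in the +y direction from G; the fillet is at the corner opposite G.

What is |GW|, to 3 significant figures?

53.1

G is at the origin; GF is horizontal with |GF| = 42.1 and F on the −x side, so F = (-42.1, 0.00). G and Q share the same x with |GQ| = 37.9 and Q on the +y side, so Q = (0.00, 37.9). The virtual corner opposite G is at (-42.1, 37.9). A1 meets FW tangentially, so LW is at right angles to FW and A1 meets BQ tangentially, so LB is at right angles to BQ, with radius 5.6, so the center L sits 5.6 in from both sides at L = (-36.5, 32.3). That places the tangent points at W = (-42.1, 32.3) on FW and B = (-36.5, 37.9) on BQ. Then |GW| = |W − G| = 53.1.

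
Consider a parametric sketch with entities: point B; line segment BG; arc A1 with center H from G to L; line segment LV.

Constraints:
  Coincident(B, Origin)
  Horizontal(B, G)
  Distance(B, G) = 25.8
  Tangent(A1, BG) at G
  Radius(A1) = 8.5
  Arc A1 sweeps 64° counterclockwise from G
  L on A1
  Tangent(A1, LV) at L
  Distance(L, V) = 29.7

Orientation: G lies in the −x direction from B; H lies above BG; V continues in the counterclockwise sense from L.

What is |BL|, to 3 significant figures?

18.8

B is at the origin; B and G share the same y with |BG| = 25.8 and G on the −x side, so G = (-25.8, 0.00). Since A1 is tangent to BG there, HG ⟂ BG, so H = G + (0, 8.5) = (-25.8, 8.50). On A1, G sits at bearing -90° from H; a 64° counterclockwise sweep puts L at bearing -26°, so L = H + 8.5·(cos -26°, sin -26°) = (-18.2, 4.77). Then |BL| = |L − B| = 18.8.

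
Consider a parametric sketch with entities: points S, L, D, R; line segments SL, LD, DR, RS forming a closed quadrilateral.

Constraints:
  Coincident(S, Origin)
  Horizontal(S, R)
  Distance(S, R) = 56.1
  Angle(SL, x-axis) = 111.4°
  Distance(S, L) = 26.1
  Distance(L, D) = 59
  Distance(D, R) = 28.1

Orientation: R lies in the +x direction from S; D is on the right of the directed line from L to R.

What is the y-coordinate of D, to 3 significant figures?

-16.3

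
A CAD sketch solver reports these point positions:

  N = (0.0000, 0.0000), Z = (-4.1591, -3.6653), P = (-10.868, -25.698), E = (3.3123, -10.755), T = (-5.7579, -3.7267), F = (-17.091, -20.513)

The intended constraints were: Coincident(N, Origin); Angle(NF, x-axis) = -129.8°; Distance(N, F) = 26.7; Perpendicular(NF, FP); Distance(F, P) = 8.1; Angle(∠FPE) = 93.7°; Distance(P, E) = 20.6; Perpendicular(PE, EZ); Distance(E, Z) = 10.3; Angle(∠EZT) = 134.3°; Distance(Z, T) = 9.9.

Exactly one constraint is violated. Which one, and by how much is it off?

Distance(Z, T) = 9.9 — off by 8.30.

N = (0.00, 0.00) ✓; NF at -129.8° ✓; |NF| = 26.70 ✓; ∠(NF, FP) = 90.00° ✓; |FP| = 8.100 ✓; ∠FPE = 93.70° ✓; |PE| = 20.60 ✓; ∠(PE, EZ) = 90.00° ✓; |EZ| = 10.30 ✓; ∠EZT = 134.3° ✓; |ZT| = 1.600 ✗.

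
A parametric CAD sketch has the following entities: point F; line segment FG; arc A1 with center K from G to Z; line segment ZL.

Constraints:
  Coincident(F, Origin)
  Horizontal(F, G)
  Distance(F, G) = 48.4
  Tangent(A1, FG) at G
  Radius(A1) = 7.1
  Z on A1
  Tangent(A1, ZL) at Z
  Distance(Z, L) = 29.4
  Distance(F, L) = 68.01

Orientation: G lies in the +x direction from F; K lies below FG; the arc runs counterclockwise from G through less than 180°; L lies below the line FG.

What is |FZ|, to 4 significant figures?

43.72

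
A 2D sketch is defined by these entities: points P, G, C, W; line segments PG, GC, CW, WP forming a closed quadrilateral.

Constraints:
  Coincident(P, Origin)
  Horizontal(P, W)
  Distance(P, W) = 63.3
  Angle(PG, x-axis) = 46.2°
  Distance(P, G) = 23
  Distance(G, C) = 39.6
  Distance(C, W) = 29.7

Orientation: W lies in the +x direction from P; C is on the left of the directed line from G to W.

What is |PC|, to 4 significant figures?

60.72

P is at the origin; PW is horizontal with |PW| = 63.3 and W in +x, so W = (63.3, 0). PG runs at 46.2° with |PG| = 23.0, so G = (15.92, 16.60). C is determined by |GC| = 39.6 and |CW| = 29.7 together: it lies at the intersection of circle(G, 39.6) and circle(W, 29.7). With |GW| = 50.20, the foot of the radical line on GW is 31.94 from G and the perpendicular offset is √(39.6² − 31.94²) = 23.42. Taking the left-of-GW solution: C = (53.80, 28.14).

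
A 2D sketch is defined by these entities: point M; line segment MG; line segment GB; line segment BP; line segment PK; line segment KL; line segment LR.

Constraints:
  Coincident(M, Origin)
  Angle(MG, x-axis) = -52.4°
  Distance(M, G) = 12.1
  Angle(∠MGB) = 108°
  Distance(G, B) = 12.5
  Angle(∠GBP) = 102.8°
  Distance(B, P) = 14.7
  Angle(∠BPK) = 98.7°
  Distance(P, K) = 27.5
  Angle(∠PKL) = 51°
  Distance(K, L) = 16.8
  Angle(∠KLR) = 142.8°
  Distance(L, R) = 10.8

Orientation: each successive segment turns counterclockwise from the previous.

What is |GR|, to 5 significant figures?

4.5734

∠PKL = 51.0° gives KL at -52.900° from the x-axis; with |KL| = 16.8, L = (0.066950, -3.2846). ∠KLR = 142.8° gives LR at -15.700° from the x-axis; with |LR| = 10.8, R = (10.464, -6.2071). Then |GR| = |R − G| = 4.5734.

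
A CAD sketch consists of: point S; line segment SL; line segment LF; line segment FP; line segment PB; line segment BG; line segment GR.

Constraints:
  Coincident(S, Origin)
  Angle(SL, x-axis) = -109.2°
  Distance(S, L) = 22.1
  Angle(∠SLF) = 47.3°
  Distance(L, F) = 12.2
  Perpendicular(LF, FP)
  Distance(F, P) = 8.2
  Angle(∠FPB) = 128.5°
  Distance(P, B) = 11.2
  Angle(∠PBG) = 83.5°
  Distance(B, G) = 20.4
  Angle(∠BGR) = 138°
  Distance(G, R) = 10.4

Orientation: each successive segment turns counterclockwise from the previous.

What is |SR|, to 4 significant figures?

35.23

∠PBG = 83.5° gives BG at -98.50° from the x-axis; with |BG| = 20.4, G = (-13.18, -25.76). ∠BGR = 138.0° gives GR at -56.50° from the x-axis; with |GR| = 10.4, R = (-7.443, -34.44). Then |SR| = |R − S| = 35.23.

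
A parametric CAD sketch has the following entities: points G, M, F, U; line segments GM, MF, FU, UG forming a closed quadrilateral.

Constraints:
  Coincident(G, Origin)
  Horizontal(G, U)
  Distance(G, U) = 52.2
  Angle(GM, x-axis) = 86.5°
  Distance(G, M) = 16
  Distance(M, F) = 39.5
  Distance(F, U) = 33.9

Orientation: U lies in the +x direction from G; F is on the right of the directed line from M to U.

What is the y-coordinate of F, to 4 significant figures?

-16.93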